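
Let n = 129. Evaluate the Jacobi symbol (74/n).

Pull out 2: since 129 ≡ 1 (mod 8), (2/129) = +1.
Reciprocity: 37 ≡ 1 and 129 ≡ 1 (mod 4), so (37/129) = +(129/37).
Reduce top mod 37: now compute (18/37).
Pull out 2: since 37 ≡ 5 (mod 8), (2/37) = -1.
Reciprocity: 9 ≡ 1 and 37 ≡ 1 (mod 4), so (9/37) = +(37/9).
Reduce top mod 9: now compute (1/9).
Reached (1/9) = 1. Collecting the sign flips along the way, the symbol is -1.

-1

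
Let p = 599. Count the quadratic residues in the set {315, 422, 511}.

2

(315/599) = -1 → non-residue.
(422/599) = +1 → QR.
(511/599) = +1 → QR.
Total quadratic residues among the 3: 2.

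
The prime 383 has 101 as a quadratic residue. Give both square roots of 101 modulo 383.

Since 383 ≡ 3 (mod 4), a square root of 101 is 101^((383+1)/4) = 101^96 mod 383.
Repeated squaring: 101^2≡243, 101^4≡67, 101^8≡276, 101^16≡342, 101^32≡149, 101^64≡370 (mod 383).
101^96 = 101^(64+32) ≡ 361 (mod 383).
Check: 361² = 130321 ≡ 101 (mod 383). The two roots are 22 and 361.

22, 361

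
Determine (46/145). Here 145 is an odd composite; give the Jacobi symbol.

-1

Pull out 2: since 145 ≡ 1 (mod 8), (2/145) = +1.
Reciprocity: 23 ≡ 3 and 145 ≡ 1 (mod 4), so (23/145) = +(145/23).
Reduce top mod 23: now compute (7/23).
Reciprocity: 7 ≡ 3 and 23 ≡ 3 (mod 4), so (7/23) = −(23/7).
Reduce top mod 7: now compute (2/7).
Pull out 2: since 7 ≡ 7 (mod 8), (2/7) = +1.
Reached (1/7) = 1. Collecting the sign flips along the way, the symbol is -1.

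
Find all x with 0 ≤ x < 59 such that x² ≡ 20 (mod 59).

Since 59 ≡ 3 (mod 4), a square root of 20 is 20^((59+1)/4) = 20^15 mod 59.
Repeated squaring: 20^2≡46, 20^4≡51, 20^8≡5 (mod 59).
20^15 = 20^(8+4+2+1) ≡ 16 (mod 59).
Check: 16² = 256 ≡ 20 (mod 59). The two roots are 16 and 43.

16, 43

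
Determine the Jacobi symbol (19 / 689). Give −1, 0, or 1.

1

Reciprocity: 19 ≡ 3 and 689 ≡ 1 (mod 4), so (19/689) = +(689/19).
Reduce top mod 19: now compute (5/19).
Reciprocity: 5 ≡ 1 and 19 ≡ 3 (mod 4), so (5/19) = +(19/5).
Reduce top mod 5: now compute (4/5).
Pull out 2^2: since 5 ≡ 5 (mod 8), (2/5) = -1, so (2/5)^2 = +1.
Reached (1/5) = 1. Collecting the sign flips along the way, the symbol is +1.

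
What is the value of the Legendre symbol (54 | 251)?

-1

Euler's criterion: (54/251) ≡ 54^125 (mod 251).
54^2 ≡ 155 (mod 251)
54^4 ≡ 180 (mod 251)
54^8 ≡ 21 (mod 251)
54^16 ≡ 190 (mod 251)
54^32 ≡ 207 (mod 251)
54^64 ≡ 179 (mod 251)
54^125 = 54^(64+32+16+8+4+1) ≡ 250 (mod 251).
Result is 250 ≡ −1, so (54/251) = −1.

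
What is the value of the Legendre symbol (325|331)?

Euler's criterion: (325/331) ≡ 325^165 (mod 331).
325^2 ≡ 36 (mod 331)
325^4 ≡ 303 (mod 331)
325^8 ≡ 122 (mod 331)
325^16 ≡ 320 (mod 331)
325^32 ≡ 121 (mod 331)
325^64 ≡ 77 (mod 331)
325^128 ≡ 302 (mod 331)
325^165 = 325^(128+32+4+1) ≡ 330 (mod 331).
Result is 330 ≡ −1, so (325/331) = −1.

-1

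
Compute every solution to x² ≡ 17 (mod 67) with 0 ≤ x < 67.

33, 34

Since 67 ≡ 3 (mod 4), a square root of 17 is 17^((67+1)/4) = 17^17 mod 67.
Repeated squaring: 17^2≡21, 17^4≡39, 17^8≡47, 17^16≡65 (mod 67).
17^17 = 17^(16+1) ≡ 33 (mod 67).
Check: 33² = 1089 ≡ 17 (mod 67). The two roots are 33 and 34.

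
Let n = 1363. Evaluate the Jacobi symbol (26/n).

1

Pull out 2: since 1363 ≡ 3 (mod 8), (2/1363) = -1.
Reciprocity: 13 ≡ 1 and 1363 ≡ 3 (mod 4), so (13/1363) = +(1363/13).
Reduce top mod 13: now compute (11/13).
Reciprocity: 11 ≡ 3 and 13 ≡ 1 (mod 4), so (11/13) = +(13/11).
Reduce top mod 11: now compute (2/11).
Pull out 2: since 11 ≡ 3 (mod 8), (2/11) = -1.
Reached (1/11) = 1. Collecting the sign flips along the way, the symbol is +1.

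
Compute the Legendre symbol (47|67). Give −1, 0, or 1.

1

Euler's criterion: (47/67) ≡ 47^33 (mod 67).
47^2 ≡ 65 (mod 67)
47^4 ≡ 4 (mod 67)
47^8 ≡ 16 (mod 67)
47^16 ≡ 55 (mod 67)
47^32 ≡ 10 (mod 67)
47^33 = 47^(32+1) ≡ 1 (mod 67).
Result is 1, so (47/67) = 1.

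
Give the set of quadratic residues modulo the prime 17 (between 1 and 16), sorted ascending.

Square k = 1,…,8 (k and 17−k give the same square):
1²=1, 2²=4, 3²=9, 4²=16, 5²≡8, 6²≡2, 7²≡15, 8²≡13 (mod 17).
So the quadratic residues mod 17 are {1, 2, 4, 8, 9, 13, 15, 16}.

1, 2, 4, 8, 9, 13, 15, 16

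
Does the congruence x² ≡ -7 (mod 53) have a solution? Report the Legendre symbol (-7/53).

First reduce: -7 ≡ 46 (mod 53).
Pull out 2: since 53 ≡ 5 (mod 8), (2/53) = -1.
Reciprocity: 23 ≡ 3 and 53 ≡ 1 (mod 4), so (23/53) = +(53/23).
Reduce top mod 23: now compute (7/23).
Reciprocity: 7 ≡ 3 and 23 ≡ 3 (mod 4), so (7/23) = −(23/7).
Reduce top mod 7: now compute (2/7).
Pull out 2: since 7 ≡ 7 (mod 8), (2/7) = +1.
Reached (1/7) = 1. Collecting the sign flips along the way, the symbol is +1.

1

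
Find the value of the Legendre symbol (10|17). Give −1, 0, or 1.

-1

Pull out 2: since 17 ≡ 1 (mod 8), (2/17) = +1.
Reciprocity: 5 ≡ 1 and 17 ≡ 1 (mod 4), so (5/17) = +(17/5).
Reduce top mod 5: now compute (2/5).
Pull out 2: since 5 ≡ 5 (mod 8), (2/5) = -1.
Reached (1/5) = 1. Collecting the sign flips along the way, the symbol is -1.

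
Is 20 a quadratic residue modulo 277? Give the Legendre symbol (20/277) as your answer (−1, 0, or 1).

Pull out 2^2: since 277 ≡ 5 (mod 8), (2/277) = -1, so (2/277)^2 = +1.
Reciprocity: 5 ≡ 1 and 277 ≡ 1 (mod 4), so (5/277) = +(277/5).
Reduce top mod 5: now compute (2/5).
Pull out 2: since 5 ≡ 5 (mod 8), (2/5) = -1.
Reached (1/5) = 1. Collecting the sign flips along the way, the symbol is -1.

-1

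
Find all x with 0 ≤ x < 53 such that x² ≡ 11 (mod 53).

53 ≡ 1 (mod 4), so we find a root by search.
Trying successive values, 8² = 64 ≡ 11 (mod 53). The other root is 53 − 8 = 45.

8, 45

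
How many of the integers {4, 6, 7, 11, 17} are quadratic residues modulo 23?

2

(4/23) = +1 → QR.
(6/23) = +1 → QR.
(7/23) = -1 → non-residue.
(11/23) = -1 → non-residue.
(17/23) = -1 → non-residue.
Total quadratic residues among the 5: 2.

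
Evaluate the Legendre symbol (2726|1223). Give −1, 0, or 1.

First reduce: 2726 ≡ 280 (mod 1223).
Pull out 2^3: since 1223 ≡ 7 (mod 8), (2/1223) = +1, so (2/1223)^3 = +1.
Reciprocity: 35 ≡ 3 and 1223 ≡ 3 (mod 4), so (35/1223) = −(1223/35).
Reduce top mod 35: now compute (33/35).
Reciprocity: 33 ≡ 1 and 35 ≡ 3 (mod 4), so (33/35) = +(35/33).
Reduce top mod 33: now compute (2/33).
Pull out 2: since 33 ≡ 1 (mod 8), (2/33) = +1.
Reached (1/33) = 1. Collecting the sign flips along the way, the symbol is -1.

-1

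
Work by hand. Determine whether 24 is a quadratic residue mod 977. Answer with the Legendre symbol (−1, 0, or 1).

-1

Euler's criterion: (24/977) ≡ 24^488 (mod 977).
24^2 ≡ 576 (mod 977)
24^4 ≡ 573 (mod 977)
24^8 ≡ 57 (mod 977)
24^16 ≡ 318 (mod 977)
24^32 ≡ 493 (mod 977)
24^64 ≡ 753 (mod 977)
24^128 ≡ 349 (mod 977)
24^256 ≡ 653 (mod 977)
24^488 = 24^(256+128+64+32+8) ≡ 976 (mod 977).
Result is 976 ≡ −1, so (24/977) = −1.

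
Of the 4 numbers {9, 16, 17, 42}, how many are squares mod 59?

(9/59) = +1 → QR.
(16/59) = +1 → QR.
(17/59) = +1 → QR.
(42/59) = -1 → non-residue.
Total quadratic residues among the 4: 3.

3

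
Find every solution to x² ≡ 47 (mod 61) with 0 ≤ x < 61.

13, 48

61 ≡ 1 (mod 4), so we find a root by search.
Trying successive values, 13² = 169 ≡ 47 (mod 61). The other root is 61 − 13 = 48.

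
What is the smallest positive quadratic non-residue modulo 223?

3

(2/223) = +1, so 2 is a residue.
(3/223) = −1, so 3 is the smallest positive non-residue mod 223.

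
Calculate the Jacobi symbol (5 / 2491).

1

Reciprocity: 5 ≡ 1 and 2491 ≡ 3 (mod 4), so (5/2491) = +(2491/5).
Reduce top mod 5: now compute (1/5).
Reached (1/5) = 1. Collecting the sign flips along the way, the symbol is +1.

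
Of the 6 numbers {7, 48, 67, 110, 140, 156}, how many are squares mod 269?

(7/269) = -1 → non-residue.
(48/269) = -1 → non-residue.
(67/269) = +1 → QR.
(110/269) = -1 → non-residue.
(140/269) = -1 → non-residue.
(156/269) = -1 → non-residue.
Total quadratic residues among the 6: 1.

1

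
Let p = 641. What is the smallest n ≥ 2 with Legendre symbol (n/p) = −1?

3

(2/641) = +1, so 2 is a residue.
(3/641) = −1, so 3 is the smallest positive non-residue mod 641.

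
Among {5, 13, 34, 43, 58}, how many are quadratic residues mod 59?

(5/59) = +1 → QR.
(13/59) = -1 → non-residue.
(34/59) = -1 → non-residue.
(43/59) = -1 → non-residue.
(58/59) = -1 → non-residue.
Total quadratic residues among the 5: 1.

1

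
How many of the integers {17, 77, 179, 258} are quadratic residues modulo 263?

(17/263) = +1 → QR.
(77/263) = -1 → non-residue.
(179/263) = +1 → QR.
(258/263) = +1 → QR.
Total quadratic residues among the 4: 3.

3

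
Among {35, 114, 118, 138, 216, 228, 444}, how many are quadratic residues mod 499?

(35/499) = -1 → non-residue.
(114/499) = -1 → non-residue.
(118/499) = +1 → QR.
(138/499) = -1 → non-residue.
(216/499) = +1 → QR.
(228/499) = +1 → QR.
(444/499) = +1 → QR.
Total quadratic residues among the 7: 4.

4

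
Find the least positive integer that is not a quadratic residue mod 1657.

5

(2/1657) = +1, so 2 is a residue.
(3/1657) = +1, so 3 is a residue.
(4/1657) = +1, so 4 is a residue.
(5/1657) = −1, so 5 is the smallest positive non-residue mod 1657.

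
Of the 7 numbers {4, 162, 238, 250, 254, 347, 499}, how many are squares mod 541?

4

(4/541) = +1 → QR.
(162/541) = -1 → non-residue.
(238/541) = +1 → QR.
(250/541) = -1 → non-residue.
(254/541) = +1 → QR.
(347/541) = +1 → QR.
(499/541) = -1 → non-residue.
Total quadratic residues among the 7: 4.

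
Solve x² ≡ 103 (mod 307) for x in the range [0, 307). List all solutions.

32, 275

Since 307 ≡ 3 (mod 4), a square root of 103 is 103^((307+1)/4) = 103^77 mod 307.
Repeated squaring: 103^2≡171, 103^4≡76, 103^8≡250, 103^16≡179, 103^32≡113, 103^64≡182 (mod 307).
103^77 = 103^(64+8+4+1) ≡ 275 (mod 307).
Check: 275² = 75625 ≡ 103 (mod 307). The two roots are 32 and 275.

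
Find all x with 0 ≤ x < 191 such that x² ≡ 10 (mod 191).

Since 191 ≡ 3 (mod 4), a square root of 10 is 10^((191+1)/4) = 10^48 mod 191.
Repeated squaring: 10^2≡100, 10^4≡68, 10^8≡40, 10^16≡72, 10^32≡27 (mod 191).
10^48 = 10^(32+16) ≡ 34 (mod 191).
Check: 34² = 1156 ≡ 10 (mod 191). The two roots are 34 and 157.

34, 157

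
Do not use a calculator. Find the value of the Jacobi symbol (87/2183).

Reciprocity: 87 ≡ 3 and 2183 ≡ 3 (mod 4), so (87/2183) = −(2183/87).
Reduce top mod 87: now compute (8/87).
Pull out 2^3: since 87 ≡ 7 (mod 8), (2/87) = +1, so (2/87)^3 = +1.
Reached (1/87) = 1. Collecting the sign flips along the way, the symbol is -1.

-1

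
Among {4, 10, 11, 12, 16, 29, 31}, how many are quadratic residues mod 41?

(4/41) = +1 → QR.
(10/41) = +1 → QR.
(11/41) = -1 → non-residue.
(12/41) = -1 → non-residue.
(16/41) = +1 → QR.
(29/41) = -1 → non-residue.
(31/41) = +1 → QR.
Total quadratic residues among the 7: 4.

4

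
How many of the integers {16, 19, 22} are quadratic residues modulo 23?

1

(16/23) = +1 → QR.
(19/23) = -1 → non-residue.
(22/23) = -1 → non-residue.
Total quadratic residues among the 3: 1.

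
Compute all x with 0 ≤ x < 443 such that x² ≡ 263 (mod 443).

58, 385

Since 443 ≡ 3 (mod 4), a square root of 263 is 263^((443+1)/4) = 263^111 mod 443.
Repeated squaring: 263^2≡61, 263^4≡177, 263^8≡319, 263^16≡314, 263^32≡250, 263^64≡37 (mod 443).
263^111 = 263^(64+32+8+4+2+1) ≡ 58 (mod 443).
Check: 58² = 3364 ≡ 263 (mod 443). The two roots are 58 and 385.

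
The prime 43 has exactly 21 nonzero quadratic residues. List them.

Square k = 1,…,21 (k and 43−k give the same square):
1²=1, 2²=4, 3²=9, 4²=16, 5²=25, 6²=36, 7²≡6, 8²≡21, 9²≡38, 10²≡14, 11²≡35, 12²≡15, 13²≡40, 14²≡24, 15²≡10, 16²≡41, 17²≡31, 18²≡23, 19²≡17, 20²≡13, 21²≡11 (mod 43).
So the quadratic residues mod 43 are {1, 4, 6, 9, 10, 11, 13, 14, 15, 16, 17, 21, 23, 24, 25, 31, 35, 36, 38, 40, 41}.

1, 4, 6, 9, 10, 11, 13, 14, 15, 16, 17, 21, 23, 24, 25, 31, 35, 36, 38, 40, 41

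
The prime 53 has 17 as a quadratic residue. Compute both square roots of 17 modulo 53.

21, 32

53 ≡ 1 (mod 4), so we find a root by search.
Trying successive values, 21² = 441 ≡ 17 (mod 53). The other root is 53 − 21 = 32.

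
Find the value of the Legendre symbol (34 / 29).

1

First reduce: 34 ≡ 5 (mod 29).
Reciprocity: 5 ≡ 1 and 29 ≡ 1 (mod 4), so (5/29) = +(29/5).
Reduce top mod 5: now compute (4/5).
Pull out 2^2: since 5 ≡ 5 (mod 8), (2/5) = -1, so (2/5)^2 = +1.
Reached (1/5) = 1. Collecting the sign flips along the way, the symbol is +1.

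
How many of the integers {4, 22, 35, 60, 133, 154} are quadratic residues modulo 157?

3

(4/157) = +1 → QR.
(22/157) = -1 → non-residue.
(35/157) = +1 → QR.
(60/157) = -1 → non-residue.
(133/157) = -1 → non-residue.
(154/157) = +1 → QR.
Total quadratic residues among the 6: 3.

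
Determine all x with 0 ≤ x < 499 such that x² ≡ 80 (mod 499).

Since 499 ≡ 3 (mod 4), a square root of 80 is 80^((499+1)/4) = 80^125 mod 499.
Repeated squaring: 80^2≡412, 80^4≡84, 80^8≡70, 80^16≡409, 80^32≡116, 80^64≡482 (mod 499).
80^125 = 80^(64+32+16+8+4+1) ≡ 299 (mod 499).
Check: 299² = 89401 ≡ 80 (mod 499). The two roots are 200 and 299.

200, 299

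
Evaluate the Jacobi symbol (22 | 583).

Pull out 2: since 583 ≡ 7 (mod 8), (2/583) = +1.
Reciprocity: 11 ≡ 3 and 583 ≡ 3 (mod 4), so (11/583) = −(583/11).
Reduce top mod 11: now compute (0/11).
Top reduces to 0: gcd > 1, so the symbol is 0.

0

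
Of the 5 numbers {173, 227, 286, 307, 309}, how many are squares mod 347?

1

(173/347) = +1 → QR.
(227/347) = -1 → non-residue.
(286/347) = -1 → non-residue.
(307/347) = -1 → non-residue.
(309/347) = -1 → non-residue.
Total quadratic residues among the 5: 1.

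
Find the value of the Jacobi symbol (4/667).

1

Pull out 2^2: since 667 ≡ 3 (mod 8), (2/667) = -1, so (2/667)^2 = +1.
Reached (1/667) = 1. Collecting the sign flips along the way, the symbol is +1.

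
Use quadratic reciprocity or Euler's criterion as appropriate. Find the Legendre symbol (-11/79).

-1

Euler's criterion: (-11/79) ≡ 68^39 (mod 79).
68^2 ≡ 42 (mod 79)
68^4 ≡ 26 (mod 79)
68^8 ≡ 44 (mod 79)
68^16 ≡ 40 (mod 79)
68^32 ≡ 20 (mod 79)
68^39 = 68^(32+4+2+1) ≡ 78 (mod 79).
Result is 78 ≡ −1, so (-11/79) = −1.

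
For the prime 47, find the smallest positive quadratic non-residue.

(2/47) = +1, so 2 is a residue.
(3/47) = +1, so 3 is a residue.
(4/47) = +1, so 4 is a residue.
(5/47) = −1, so 5 is the smallest positive non-residue mod 47.

5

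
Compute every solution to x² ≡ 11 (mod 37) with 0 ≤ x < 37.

14, 23

37 ≡ 1 (mod 4), so we find a root by search.
Trying successive values, 14² = 196 ≡ 11 (mod 37). The other root is 37 − 14 = 23.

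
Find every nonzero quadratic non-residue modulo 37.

2 5 6 8 13 14 15 17 18 19 20 22 23 24 29 31 32 35

Square k = 1,…,18 (k and 37−k give the same square):
1²=1, 2²=4, 3²=9, 4²=16, 5²=25, 6²=36, 7²≡12, 8²≡27, 9²≡7, 10²≡26, 11²≡10, 12²≡33, 13²≡21, 14²≡11, 15²≡3, 16²≡34, 17²≡30, 18²≡28 (mod 37).
The residues are {1, 3, 4, 7, 9, 10, 11, 12, 16, 21, 25, 26, 27, 28, 30, 33, 34, 36}; the non-residues are the remaining 18 nonzero classes.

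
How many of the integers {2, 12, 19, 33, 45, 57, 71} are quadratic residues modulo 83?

(2/83) = -1 → non-residue.
(12/83) = +1 → QR.
(19/83) = -1 → non-residue.
(33/83) = +1 → QR.
(45/83) = -1 → non-residue.
(57/83) = -1 → non-residue.
(71/83) = -1 → non-residue.
Total quadratic residues among the 7: 2.

2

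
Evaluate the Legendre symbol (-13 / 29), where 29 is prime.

1

First reduce: -13 ≡ 16 (mod 29).
Pull out 2^4: since 29 ≡ 5 (mod 8), (2/29) = -1, so (2/29)^4 = +1.
Reached (1/29) = 1. Collecting the sign flips along the way, the symbol is +1.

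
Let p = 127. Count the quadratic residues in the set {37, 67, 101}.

1

(37/127) = +1 → QR.
(67/127) = -1 → non-residue.
(101/127) = -1 → non-residue.
Total quadratic residues among the 3: 1.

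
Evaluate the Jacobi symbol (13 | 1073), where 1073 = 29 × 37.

-1

Reciprocity: 13 ≡ 1 and 1073 ≡ 1 (mod 4), so (13/1073) = +(1073/13).
Reduce top mod 13: now compute (7/13).
Reciprocity: 7 ≡ 3 and 13 ≡ 1 (mod 4), so (7/13) = +(13/7).
Reduce top mod 7: now compute (6/7).
Pull out 2: since 7 ≡ 7 (mod 8), (2/7) = +1.
Reciprocity: 3 ≡ 3 and 7 ≡ 3 (mod 4), so (3/7) = −(7/3).
Reduce top mod 3: now compute (1/3).
Reached (1/3) = 1. Collecting the sign flips along the way, the symbol is -1.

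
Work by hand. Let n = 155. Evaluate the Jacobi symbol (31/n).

0

Reciprocity: 31 ≡ 3 and 155 ≡ 3 (mod 4), so (31/155) = −(155/31).
Reduce top mod 31: now compute (0/31).
Top reduces to 0: gcd > 1, so the symbol is 0.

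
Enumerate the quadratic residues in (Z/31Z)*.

1 2 4 5 7 8 9 10 14 16 18 19 20 25 28

Square k = 1,…,15 (k and 31−k give the same square):
1²=1, 2²=4, 3²=9, 4²=16, 5²=25, 6²≡5, 7²≡18, 8²≡2, 9²≡19, 10²≡7, 11²≡28, 12²≡20, 13²≡14, 14²≡10, 15²≡8 (mod 31).
So the quadratic residues mod 31 are {1, 2, 4, 5, 7, 8, 9, 10, 14, 16, 18, 19, 20, 25, 28}.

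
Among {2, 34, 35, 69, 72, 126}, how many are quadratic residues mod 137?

(2/137) = +1 → QR.
(34/137) = +1 → QR.
(35/137) = -1 → non-residue.
(69/137) = +1 → QR.
(72/137) = +1 → QR.
(126/137) = +1 → QR.
Total quadratic residues among the 6: 5.

5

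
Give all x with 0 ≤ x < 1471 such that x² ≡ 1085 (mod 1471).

Since 1471 ≡ 3 (mod 4), a square root of 1085 is 1085^((1471+1)/4) = 1085^368 mod 1471.
Repeated squaring: 1085^2≡425, 1085^4≡1163, 1085^8≡720, 1085^16≡608, 1085^32≡443, 1085^64≡606, 1085^128≡957, 1085^256≡887 (mod 1471).
1085^368 = 1085^(256+64+32+16) ≡ 455 (mod 1471).
Check: 455² = 207025 ≡ 1085 (mod 1471). The two roots are 455 and 1016.

455, 1016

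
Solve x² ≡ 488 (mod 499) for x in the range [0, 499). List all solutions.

Since 499 ≡ 3 (mod 4), a square root of 488 is 488^((499+1)/4) = 488^125 mod 499.
Repeated squaring: 488^2≡121, 488^4≡170, 488^8≡457, 488^16≡267, 488^32≡431, 488^64≡133 (mod 499).
488^125 = 488^(64+32+16+8+4+1) ≡ 326 (mod 499).
Check: 326² = 106276 ≡ 488 (mod 499). The two roots are 173 and 326.

173, 326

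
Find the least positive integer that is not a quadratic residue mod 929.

3

(2/929) = +1, so 2 is a residue.
(3/929) = −1, so 3 is the smallest positive non-residue mod 929.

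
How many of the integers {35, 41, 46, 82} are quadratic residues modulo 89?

0

(35/89) = -1 → non-residue.
(41/89) = -1 → non-residue.
(46/89) = -1 → non-residue.
(82/89) = -1 → non-residue.
Total quadratic residues among the 4: 0.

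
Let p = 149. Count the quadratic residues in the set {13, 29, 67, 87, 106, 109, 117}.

2

(13/149) = -1 → non-residue.
(29/149) = +1 → QR.
(67/149) = +1 → QR.
(87/149) = -1 → non-residue.
(106/149) = -1 → non-residue.
(109/149) = -1 → non-residue.
(117/149) = -1 → non-residue.
Total quadratic residues among the 7: 2.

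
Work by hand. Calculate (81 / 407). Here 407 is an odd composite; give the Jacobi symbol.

Reciprocity: 81 ≡ 1 and 407 ≡ 3 (mod 4), so (81/407) = +(407/81).
Reduce top mod 81: now compute (2/81).
Pull out 2: since 81 ≡ 1 (mod 8), (2/81) = +1.
Reached (1/81) = 1. Collecting the sign flips along the way, the symbol is +1.

1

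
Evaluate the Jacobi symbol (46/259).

1

Pull out 2: since 259 ≡ 3 (mod 8), (2/259) = -1.
Reciprocity: 23 ≡ 3 and 259 ≡ 3 (mod 4), so (23/259) = −(259/23).
Reduce top mod 23: now compute (6/23).
Pull out 2: since 23 ≡ 7 (mod 8), (2/23) = +1.
Reciprocity: 3 ≡ 3 and 23 ≡ 3 (mod 4), so (3/23) = −(23/3).
Reduce top mod 3: now compute (2/3).
Pull out 2: since 3 ≡ 3 (mod 8), (2/3) = -1.
Reached (1/3) = 1. Collecting the sign flips along the way, the symbol is +1.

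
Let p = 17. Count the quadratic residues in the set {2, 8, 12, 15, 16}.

4

(2/17) = +1 → QR.
(8/17) = +1 → QR.
(12/17) = -1 → non-residue.
(15/17) = +1 → QR.
(16/17) = +1 → QR.
Total quadratic residues among the 5: 4.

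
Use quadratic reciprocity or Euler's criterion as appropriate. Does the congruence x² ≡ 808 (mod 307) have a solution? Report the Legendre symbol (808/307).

Euler's criterion: (808/307) ≡ 194^153 (mod 307).
194^2 ≡ 182 (mod 307)
194^4 ≡ 275 (mod 307)
194^8 ≡ 103 (mod 307)
194^16 ≡ 171 (mod 307)
194^32 ≡ 76 (mod 307)
194^64 ≡ 250 (mod 307)
194^128 ≡ 179 (mod 307)
194^153 = 194^(128+16+8+1) ≡ 306 (mod 307).
Result is 306 ≡ −1, so (808/307) = −1.

-1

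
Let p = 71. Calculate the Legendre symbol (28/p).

Euler's criterion: (28/71) ≡ 28^35 (mod 71).
28^2 ≡ 3 (mod 71)
28^4 ≡ 9 (mod 71)
28^8 ≡ 10 (mod 71)
28^16 ≡ 29 (mod 71)
28^32 ≡ 60 (mod 71)
28^35 = 28^(32+2+1) ≡ 70 (mod 71).
Result is 70 ≡ −1, so (28/71) = −1.

-1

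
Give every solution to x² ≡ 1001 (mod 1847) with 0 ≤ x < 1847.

Since 1847 ≡ 3 (mod 4), a square root of 1001 is 1001^((1847+1)/4) = 1001^462 mod 1847.
Repeated squaring: 1001^2≡927, 1001^4≡474, 1001^8≡1189, 1001^16≡766, 1001^32≡1257, 1001^64≡864, 1001^128≡308, 1001^256≡667 (mod 1847).
1001^462 = 1001^(256+128+64+8+4+2) ≡ 1667 (mod 1847).
Check: 1667² = 2778889 ≡ 1001 (mod 1847). The two roots are 180 and 1667.

180, 1667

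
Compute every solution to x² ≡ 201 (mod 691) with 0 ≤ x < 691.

Since 691 ≡ 3 (mod 4), a square root of 201 is 201^((691+1)/4) = 201^173 mod 691.
Repeated squaring: 201^2≡323, 201^4≡679, 201^8≡144, 201^16≡6, 201^32≡36, 201^64≡605, 201^128≡486 (mod 691).
201^173 = 201^(128+32+8+4+1) ≡ 247 (mod 691).
Check: 247² = 61009 ≡ 201 (mod 691). The two roots are 247 and 444.

247, 444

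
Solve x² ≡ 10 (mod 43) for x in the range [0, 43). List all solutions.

Since 43 ≡ 3 (mod 4), a square root of 10 is 10^((43+1)/4) = 10^11 mod 43.
Repeated squaring: 10^2≡14, 10^4≡24, 10^8≡17 (mod 43).
10^11 = 10^(8+2+1) ≡ 15 (mod 43).
Check: 15² = 225 ≡ 10 (mod 43). The two roots are 15 and 28.

15, 28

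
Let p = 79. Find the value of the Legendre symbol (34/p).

Pull out 2: since 79 ≡ 7 (mod 8), (2/79) = +1.
Reciprocity: 17 ≡ 1 and 79 ≡ 3 (mod 4), so (17/79) = +(79/17).
Reduce top mod 17: now compute (11/17).
Reciprocity: 11 ≡ 3 and 17 ≡ 1 (mod 4), so (11/17) = +(17/11).
Reduce top mod 11: now compute (6/11).
Pull out 2: since 11 ≡ 3 (mod 8), (2/11) = -1.
Reciprocity: 3 ≡ 3 and 11 ≡ 3 (mod 4), so (3/11) = −(11/3).
Reduce top mod 3: now compute (2/3).
Pull out 2: since 3 ≡ 3 (mod 8), (2/3) = -1.
Reached (1/3) = 1. Collecting the sign flips along the way, the symbol is -1.

-1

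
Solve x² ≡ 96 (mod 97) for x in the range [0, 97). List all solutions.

97 ≡ 1 (mod 4), so we find a root by search.
Trying successive values, 22² = 484 ≡ 96 (mod 97). The other root is 97 − 22 = 75.

22, 75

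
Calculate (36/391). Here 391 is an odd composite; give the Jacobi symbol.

1

Pull out 2^2: since 391 ≡ 7 (mod 8), (2/391) = +1, so (2/391)^2 = +1.
Reciprocity: 9 ≡ 1 and 391 ≡ 3 (mod 4), so (9/391) = +(391/9).
Reduce top mod 9: now compute (4/9).
Pull out 2^2: since 9 ≡ 1 (mod 8), (2/9) = +1, so (2/9)^2 = +1.
Reached (1/9) = 1. Collecting the sign flips along the way, the symbol is +1.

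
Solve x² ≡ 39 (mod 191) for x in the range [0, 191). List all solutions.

Since 191 ≡ 3 (mod 4), a square root of 39 is 39^((191+1)/4) = 39^48 mod 191.
Repeated squaring: 39^2≡184, 39^4≡49, 39^8≡109, 39^16≡39, 39^32≡184 (mod 191).
39^48 = 39^(32+16) ≡ 109 (mod 191).
Check: 109² = 11881 ≡ 39 (mod 191). The two roots are 82 and 109.

82, 109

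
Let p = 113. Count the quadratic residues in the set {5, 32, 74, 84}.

1

(5/113) = -1 → non-residue.
(32/113) = +1 → QR.
(74/113) = -1 → non-residue.
(84/113) = -1 → non-residue.
Total quadratic residues among the 4: 1.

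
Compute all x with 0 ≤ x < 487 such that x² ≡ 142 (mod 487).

239, 248

Since 487 ≡ 3 (mod 4), a square root of 142 is 142^((487+1)/4) = 142^122 mod 487.
Repeated squaring: 142^2≡197, 142^4≡336, 142^8≡399, 142^16≡439, 142^32≡356, 142^64≡116 (mod 487).
142^122 = 142^(64+32+16+8+2) ≡ 248 (mod 487).
Check: 248² = 61504 ≡ 142 (mod 487). The two roots are 239 and 248.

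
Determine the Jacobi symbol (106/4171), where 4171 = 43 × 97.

-1

Pull out 2: since 4171 ≡ 3 (mod 8), (2/4171) = -1.
Reciprocity: 53 ≡ 1 and 4171 ≡ 3 (mod 4), so (53/4171) = +(4171/53).
Reduce top mod 53: now compute (37/53).
Reciprocity: 37 ≡ 1 and 53 ≡ 1 (mod 4), so (37/53) = +(53/37).
Reduce top mod 37: now compute (16/37).
Pull out 2^4: since 37 ≡ 5 (mod 8), (2/37) = -1, so (2/37)^4 = +1.
Reached (1/37) = 1. Collecting the sign flips along the way, the symbol is -1.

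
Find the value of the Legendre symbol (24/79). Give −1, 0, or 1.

Euler's criterion: (24/79) ≡ 24^39 (mod 79).
24^2 ≡ 23 (mod 79)
24^4 ≡ 55 (mod 79)
24^8 ≡ 23 (mod 79)
24^16 ≡ 55 (mod 79)
24^32 ≡ 23 (mod 79)
24^39 = 24^(32+4+2+1) ≡ 78 (mod 79).
Result is 78 ≡ −1, so (24/79) = −1.

-1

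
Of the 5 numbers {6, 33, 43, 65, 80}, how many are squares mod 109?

2

(6/109) = -1 → non-residue.
(33/109) = -1 → non-residue.
(43/109) = +1 → QR.
(65/109) = -1 → non-residue.
(80/109) = +1 → QR.
Total quadratic residues among the 5: 2.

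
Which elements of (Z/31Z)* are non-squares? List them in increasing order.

Square k = 1,…,15 (k and 31−k give the same square):
1²=1, 2²=4, 3²=9, 4²=16, 5²=25, 6²≡5, 7²≡18, 8²≡2, 9²≡19, 10²≡7, 11²≡28, 12²≡20, 13²≡14, 14²≡10, 15²≡8 (mod 31).
The residues are {1, 2, 4, 5, 7, 8, 9, 10, 14, 16, 18, 19, 20, 25, 28}; the non-residues are the remaining 15 nonzero classes.

3, 6, 11, 12, 13, 15, 17, 21, 22, 23, 24, 26, 27, 29, 30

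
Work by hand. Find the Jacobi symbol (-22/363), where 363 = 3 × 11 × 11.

0

First reduce: -22 ≡ 341 (mod 363).
Reciprocity: 341 ≡ 1 and 363 ≡ 3 (mod 4), so (341/363) = +(363/341).
Reduce top mod 341: now compute (22/341).
Pull out 2: since 341 ≡ 5 (mod 8), (2/341) = -1.
Reciprocity: 11 ≡ 3 and 341 ≡ 1 (mod 4), so (11/341) = +(341/11).
Reduce top mod 11: now compute (0/11).
Top reduces to 0: gcd > 1, so the symbol is 0.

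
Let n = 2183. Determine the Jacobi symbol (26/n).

Pull out 2: since 2183 ≡ 7 (mod 8), (2/2183) = +1.
Reciprocity: 13 ≡ 1 and 2183 ≡ 3 (mod 4), so (13/2183) = +(2183/13).
Reduce top mod 13: now compute (12/13).
Pull out 2^2: since 13 ≡ 5 (mod 8), (2/13) = -1, so (2/13)^2 = +1.
Reciprocity: 3 ≡ 3 and 13 ≡ 1 (mod 4), so (3/13) = +(13/3).
Reduce top mod 3: now compute (1/3).
Reached (1/3) = 1. Collecting the sign flips along the way, the symbol is +1.

1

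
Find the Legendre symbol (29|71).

1

Reciprocity: 29 ≡ 1 and 71 ≡ 3 (mod 4), so (29/71) = +(71/29).
Reduce top mod 29: now compute (13/29).
Reciprocity: 13 ≡ 1 and 29 ≡ 1 (mod 4), so (13/29) = +(29/13).
Reduce top mod 13: now compute (3/13).
Reciprocity: 3 ≡ 3 and 13 ≡ 1 (mod 4), so (3/13) = +(13/3).
Reduce top mod 3: now compute (1/3).
Reached (1/3) = 1. Collecting the sign flips along the way, the symbol is +1.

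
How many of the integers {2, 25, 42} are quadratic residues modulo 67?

(2/67) = -1 → non-residue.
(25/67) = +1 → QR.
(42/67) = -1 → non-residue.
Total quadratic residues among the 3: 1.

1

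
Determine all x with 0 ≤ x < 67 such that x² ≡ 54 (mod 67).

Since 67 ≡ 3 (mod 4), a square root of 54 is 54^((67+1)/4) = 54^17 mod 67.
Repeated squaring: 54^2≡35, 54^4≡19, 54^8≡26, 54^16≡6 (mod 67).
54^17 = 54^(16+1) ≡ 56 (mod 67).
Check: 56² = 3136 ≡ 54 (mod 67). The two roots are 11 and 56.

11, 56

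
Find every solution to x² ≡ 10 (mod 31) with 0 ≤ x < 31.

Since 31 ≡ 3 (mod 4), a square root of 10 is 10^((31+1)/4) = 10^8 mod 31.
Repeated squaring: 10^2≡7, 10^4≡18, 10^8≡14 (mod 31).
10^8 = 10^(8) ≡ 14 (mod 31).
Check: 14² = 196 ≡ 10 (mod 31). The two roots are 14 and 17.

14, 17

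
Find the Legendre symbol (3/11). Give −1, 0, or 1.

1

Reciprocity: 3 ≡ 3 and 11 ≡ 3 (mod 4), so (3/11) = −(11/3).
Reduce top mod 3: now compute (2/3).
Pull out 2: since 3 ≡ 3 (mod 8), (2/3) = -1.
Reached (1/3) = 1. Collecting the sign flips along the way, the symbol is +1.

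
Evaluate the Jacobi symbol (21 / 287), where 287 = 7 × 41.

0

Reciprocity: 21 ≡ 1 and 287 ≡ 3 (mod 4), so (21/287) = +(287/21).
Reduce top mod 21: now compute (14/21).
Pull out 2: since 21 ≡ 5 (mod 8), (2/21) = -1.
Reciprocity: 7 ≡ 3 and 21 ≡ 1 (mod 4), so (7/21) = +(21/7).
Reduce top mod 7: now compute (0/7).
Top reduces to 0: gcd > 1, so the symbol is 0.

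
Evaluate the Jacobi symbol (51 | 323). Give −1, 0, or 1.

Reciprocity: 51 ≡ 3 and 323 ≡ 3 (mod 4), so (51/323) = −(323/51).
Reduce top mod 51: now compute (17/51).
Reciprocity: 17 ≡ 1 and 51 ≡ 3 (mod 4), so (17/51) = +(51/17).
Reduce top mod 17: now compute (0/17).
Top reduces to 0: gcd > 1, so the symbol is 0.

0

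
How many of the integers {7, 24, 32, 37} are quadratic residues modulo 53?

(7/53) = +1 → QR.
(24/53) = +1 → QR.
(32/53) = -1 → non-residue.
(37/53) = +1 → QR.
Total quadratic residues among the 4: 3.

3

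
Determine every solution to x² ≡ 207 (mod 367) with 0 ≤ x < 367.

91, 276

Since 367 ≡ 3 (mod 4), a square root of 207 is 207^((367+1)/4) = 207^92 mod 367.
Repeated squaring: 207^2≡277, 207^4≡26, 207^8≡309, 207^16≡61, 207^32≡51, 207^64≡32 (mod 367).
207^92 = 207^(64+16+8+4) ≡ 91 (mod 367).
Check: 91² = 8281 ≡ 207 (mod 367). The two roots are 91 and 276.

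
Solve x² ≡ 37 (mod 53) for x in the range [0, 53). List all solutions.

14, 39

53 ≡ 1 (mod 4), so we find a root by search.
Trying successive values, 14² = 196 ≡ 37 (mod 53). The other root is 53 − 14 = 39.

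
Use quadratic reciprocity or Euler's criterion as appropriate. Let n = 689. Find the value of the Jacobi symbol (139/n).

-1

Reciprocity: 139 ≡ 3 and 689 ≡ 1 (mod 4), so (139/689) = +(689/139).
Reduce top mod 139: now compute (133/139).
Reciprocity: 133 ≡ 1 and 139 ≡ 3 (mod 4), so (133/139) = +(139/133).
Reduce top mod 133: now compute (6/133).
Pull out 2: since 133 ≡ 5 (mod 8), (2/133) = -1.
Reciprocity: 3 ≡ 3 and 133 ≡ 1 (mod 4), so (3/133) = +(133/3).
Reduce top mod 3: now compute (1/3).
Reached (1/3) = 1. Collecting the sign flips along the way, the symbol is -1.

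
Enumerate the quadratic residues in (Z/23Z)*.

1 2 3 4 6 8 9 12 13 16 18

Square k = 1,…,11 (k and 23−k give the same square):
1²=1, 2²=4, 3²=9, 4²=16, 5²≡2, 6²≡13, 7²≡3, 8²≡18, 9²≡12, 10²≡8, 11²≡6 (mod 23).
So the quadratic residues mod 23 are {1, 2, 3, 4, 6, 8, 9, 12, 13, 16, 18}.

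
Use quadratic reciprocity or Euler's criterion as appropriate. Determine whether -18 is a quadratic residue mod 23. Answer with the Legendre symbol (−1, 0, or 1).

Euler's criterion: (-18/23) ≡ 5^11 (mod 23).
5^2 ≡ 2 (mod 23)
5^4 ≡ 4 (mod 23)
5^8 ≡ 16 (mod 23)
5^11 = 5^(8+2+1) ≡ 22 (mod 23).
Result is 22 ≡ −1, so (-18/23) = −1.

-1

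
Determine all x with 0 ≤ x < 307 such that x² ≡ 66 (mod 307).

56, 251

Since 307 ≡ 3 (mod 4), a square root of 66 is 66^((307+1)/4) = 66^77 mod 307.
Repeated squaring: 66^2≡58, 66^4≡294, 66^8≡169, 66^16≡10, 66^32≡100, 66^64≡176 (mod 307).
66^77 = 66^(64+8+4+1) ≡ 251 (mod 307).
Check: 251² = 63001 ≡ 66 (mod 307). The two roots are 56 and 251.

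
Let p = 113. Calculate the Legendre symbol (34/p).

-1

Euler's criterion: (34/113) ≡ 34^56 (mod 113).
34^2 ≡ 26 (mod 113)
34^4 ≡ 111 (mod 113)
34^8 ≡ 4 (mod 113)
34^16 ≡ 16 (mod 113)
34^32 ≡ 30 (mod 113)
34^56 = 34^(32+16+8) ≡ 112 (mod 113).
Result is 112 ≡ −1, so (34/113) = −1.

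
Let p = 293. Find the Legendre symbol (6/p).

Euler's criterion: (6/293) ≡ 6^146 (mod 293).
6^2 ≡ 36 (mod 293)
6^4 ≡ 124 (mod 293)
6^8 ≡ 140 (mod 293)
6^16 ≡ 262 (mod 293)
6^32 ≡ 82 (mod 293)
6^64 ≡ 278 (mod 293)
6^128 ≡ 225 (mod 293)
6^146 = 6^(128+16+2) ≡ 1 (mod 293).
Result is 1, so (6/293) = 1.

1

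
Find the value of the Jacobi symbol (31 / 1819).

Reciprocity: 31 ≡ 3 and 1819 ≡ 3 (mod 4), so (31/1819) = −(1819/31).
Reduce top mod 31: now compute (21/31).
Reciprocity: 21 ≡ 1 and 31 ≡ 3 (mod 4), so (21/31) = +(31/21).
Reduce top mod 21: now compute (10/21).
Pull out 2: since 21 ≡ 5 (mod 8), (2/21) = -1.
Reciprocity: 5 ≡ 1 and 21 ≡ 1 (mod 4), so (5/21) = +(21/5).
Reduce top mod 5: now compute (1/5).
Reached (1/5) = 1. Collecting the sign flips along the way, the symbol is +1.

1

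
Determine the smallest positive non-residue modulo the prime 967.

3

(2/967) = +1, so 2 is a residue.
(3/967) = −1, so 3 is the smallest positive non-residue mod 967.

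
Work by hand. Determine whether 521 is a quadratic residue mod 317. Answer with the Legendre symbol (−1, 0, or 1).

1

Euler's criterion: (521/317) ≡ 204^158 (mod 317).
204^2 ≡ 89 (mod 317)
204^4 ≡ 313 (mod 317)
204^8 ≡ 16 (mod 317)
204^16 ≡ 256 (mod 317)
204^32 ≡ 234 (mod 317)
204^64 ≡ 232 (mod 317)
204^128 ≡ 251 (mod 317)
204^158 = 204^(128+16+8+4+2) ≡ 1 (mod 317).
Result is 1, so (521/317) = 1.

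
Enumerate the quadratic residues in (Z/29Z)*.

Square k = 1,…,14 (k and 29−k give the same square):
1²=1, 2²=4, 3²=9, 4²=16, 5²=25, 6²≡7, 7²≡20, 8²≡6, 9²≡23, 10²≡13, 11²≡5, 12²≡28, 13²≡24, 14²≡22 (mod 29).
So the quadratic residues mod 29 are {1, 4, 5, 6, 7, 9, 13, 16, 20, 22, 23, 24, 25, 28}.

1, 4, 5, 6, 7, 9, 13, 16, 20, 22, 23, 24, 25, 28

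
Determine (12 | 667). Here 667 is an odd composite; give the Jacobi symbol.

Pull out 2^2: since 667 ≡ 3 (mod 8), (2/667) = -1, so (2/667)^2 = +1.
Reciprocity: 3 ≡ 3 and 667 ≡ 3 (mod 4), so (3/667) = −(667/3).
Reduce top mod 3: now compute (1/3).
Reached (1/3) = 1. Collecting the sign flips along the way, the symbol is -1.

-1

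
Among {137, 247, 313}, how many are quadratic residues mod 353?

0

(137/353) = -1 → non-residue.
(247/353) = -1 → non-residue.
(313/353) = -1 → non-residue.
Total quadratic residues among the 3: 0.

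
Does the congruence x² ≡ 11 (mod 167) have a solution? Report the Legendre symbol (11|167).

1

Reciprocity: 11 ≡ 3 and 167 ≡ 3 (mod 4), so (11/167) = −(167/11).
Reduce top mod 11: now compute (2/11).
Pull out 2: since 11 ≡ 3 (mod 8), (2/11) = -1.
Reached (1/11) = 1. Collecting the sign flips along the way, the symbol is +1.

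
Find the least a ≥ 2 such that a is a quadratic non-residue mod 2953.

(2/2953) = +1, so 2 is a residue.
(3/2953) = +1, so 3 is a residue.
(4/2953) = +1, so 4 is a residue.
(5/2953) = −1, so 5 is the smallest positive non-residue mod 2953.

5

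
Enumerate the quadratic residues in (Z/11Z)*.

1,3,4,5,9

Square k = 1,…,5 (k and 11−k give the same square):
1²=1, 2²=4, 3²=9, 4²≡5, 5²≡3 (mod 11).
So the quadratic residues mod 11 are {1, 3, 4, 5, 9}.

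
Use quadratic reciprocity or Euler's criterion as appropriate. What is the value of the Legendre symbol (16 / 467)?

1

Euler's criterion: (16/467) ≡ 16^233 (mod 467).
16^2 ≡ 256 (mod 467)
16^4 ≡ 156 (mod 467)
16^8 ≡ 52 (mod 467)
16^16 ≡ 369 (mod 467)
16^32 ≡ 264 (mod 467)
16^64 ≡ 113 (mod 467)
16^128 ≡ 160 (mod 467)
16^233 = 16^(128+64+32+8+1) ≡ 1 (mod 467).
Result is 1, so (16/467) = 1.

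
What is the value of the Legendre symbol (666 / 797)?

Pull out 2: since 797 ≡ 5 (mod 8), (2/797) = -1.
Reciprocity: 333 ≡ 1 and 797 ≡ 1 (mod 4), so (333/797) = +(797/333).
Reduce top mod 333: now compute (131/333).
Reciprocity: 131 ≡ 3 and 333 ≡ 1 (mod 4), so (131/333) = +(333/131).
Reduce top mod 131: now compute (71/131).
Reciprocity: 71 ≡ 3 and 131 ≡ 3 (mod 4), so (71/131) = −(131/71).
Reduce top mod 71: now compute (60/71).
Pull out 2^2: since 71 ≡ 7 (mod 8), (2/71) = +1, so (2/71)^2 = +1.
Reciprocity: 15 ≡ 3 and 71 ≡ 3 (mod 4), so (15/71) = −(71/15).
Reduce top mod 15: now compute (11/15).
Reciprocity: 11 ≡ 3 and 15 ≡ 3 (mod 4), so (11/15) = −(15/11).
Reduce top mod 11: now compute (4/11).
Pull out 2^2: since 11 ≡ 3 (mod 8), (2/11) = -1, so (2/11)^2 = +1.
Reached (1/11) = 1. Collecting the sign flips along the way, the symbol is +1.

1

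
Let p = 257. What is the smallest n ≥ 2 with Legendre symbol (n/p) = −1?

(2/257) = +1, so 2 is a residue.
(3/257) = −1, so 3 is the smallest positive non-residue mod 257.

3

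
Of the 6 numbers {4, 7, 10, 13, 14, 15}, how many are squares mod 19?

2

(4/19) = +1 → QR.
(7/19) = +1 → QR.
(10/19) = -1 → non-residue.
(13/19) = -1 → non-residue.
(14/19) = -1 → non-residue.
(15/19) = -1 → non-residue.
Total quadratic residues among the 6: 2.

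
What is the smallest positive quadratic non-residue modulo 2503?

(2/2503) = +1, so 2 is a residue.
(3/2503) = −1, so 3 is the smallest positive non-residue mod 2503.

3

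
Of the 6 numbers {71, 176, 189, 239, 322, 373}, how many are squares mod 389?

4

(71/389) = -1 → non-residue.
(176/389) = +1 → QR.
(189/389) = -1 → non-residue.
(239/389) = +1 → QR.
(322/389) = +1 → QR.
(373/389) = +1 → QR.
Total quadratic residues among the 6: 4.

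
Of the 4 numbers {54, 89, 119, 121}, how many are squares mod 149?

3

(54/149) = +1 → QR.
(89/149) = -1 → non-residue.
(119/149) = +1 → QR.
(121/149) = +1 → QR.
Total quadratic residues among the 4: 3.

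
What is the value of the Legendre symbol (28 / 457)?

Pull out 2^2: since 457 ≡ 1 (mod 8), (2/457) = +1, so (2/457)^2 = +1.
Reciprocity: 7 ≡ 3 and 457 ≡ 1 (mod 4), so (7/457) = +(457/7).
Reduce top mod 7: now compute (2/7).
Pull out 2: since 7 ≡ 7 (mod 8), (2/7) = +1.
Reached (1/7) = 1. Collecting the sign flips along the way, the symbol is +1.

1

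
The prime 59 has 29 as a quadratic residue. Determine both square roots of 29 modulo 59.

Since 59 ≡ 3 (mod 4), a square root of 29 is 29^((59+1)/4) = 29^15 mod 59.
Repeated squaring: 29^2≡15, 29^4≡48, 29^8≡3 (mod 59).
29^15 = 29^(8+4+2+1) ≡ 41 (mod 59).
Check: 41² = 1681 ≡ 29 (mod 59). The two roots are 18 and 41.

18, 41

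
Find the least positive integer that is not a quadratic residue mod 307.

(2/307) = −1, so 2 is the smallest positive non-residue mod 307.

2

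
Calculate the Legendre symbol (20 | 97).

-1

Pull out 2^2: since 97 ≡ 1 (mod 8), (2/97) = +1, so (2/97)^2 = +1.
Reciprocity: 5 ≡ 1 and 97 ≡ 1 (mod 4), so (5/97) = +(97/5).
Reduce top mod 5: now compute (2/5).
Pull out 2: since 5 ≡ 5 (mod 8), (2/5) = -1.
Reached (1/5) = 1. Collecting the sign flips along the way, the symbol is -1.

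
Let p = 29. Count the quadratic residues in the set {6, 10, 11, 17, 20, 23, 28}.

4

(6/29) = +1 → QR.
(10/29) = -1 → non-residue.
(11/29) = -1 → non-residue.
(17/29) = -1 → non-residue.
(20/29) = +1 → QR.
(23/29) = +1 → QR.
(28/29) = +1 → QR.
Total quadratic residues among the 7: 4.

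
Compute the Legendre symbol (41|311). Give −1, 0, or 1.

Reciprocity: 41 ≡ 1 and 311 ≡ 3 (mod 4), so (41/311) = +(311/41).
Reduce top mod 41: now compute (24/41).
Pull out 2^3: since 41 ≡ 1 (mod 8), (2/41) = +1, so (2/41)^3 = +1.
Reciprocity: 3 ≡ 3 and 41 ≡ 1 (mod 4), so (3/41) = +(41/3).
Reduce top mod 3: now compute (2/3).
Pull out 2: since 3 ≡ 3 (mod 8), (2/3) = -1.
Reached (1/3) = 1. Collecting the sign flips along the way, the symbol is -1.

-1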